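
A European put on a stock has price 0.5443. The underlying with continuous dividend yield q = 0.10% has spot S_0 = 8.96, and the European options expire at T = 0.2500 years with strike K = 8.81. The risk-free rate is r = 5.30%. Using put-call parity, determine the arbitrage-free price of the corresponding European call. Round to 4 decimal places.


Put-call parity: C - P = S_0 * exp(-qT) - K * exp(-rT).
S_0 * exp(-qT) = 8.9600 * 0.99975003 = 8.95776028
K * exp(-rT) = 8.8100 * 0.98683739 = 8.69403745
C = P + S*exp(-qT) - K*exp(-rT)
C = 0.5443 + 8.95776028 - 8.69403745 = 0.8080

Answer: Call price = 0.8080


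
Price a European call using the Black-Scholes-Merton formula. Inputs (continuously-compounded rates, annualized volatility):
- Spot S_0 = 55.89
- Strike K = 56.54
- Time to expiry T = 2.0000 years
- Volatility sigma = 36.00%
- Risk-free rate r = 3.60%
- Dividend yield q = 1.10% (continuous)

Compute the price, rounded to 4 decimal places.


d1 = (ln(S/K) + (r - q + 0.5*sigma^2) * T) / (sigma * sqrt(T)) = 0.33005608
d2 = d1 - sigma * sqrt(T) = -0.17906081
exp(-rT) = 0.93053090; exp(-qT) = 0.97824024
C = S_0 * exp(-qT) * N(d1) - K * exp(-rT) * N(d2)
N(d1) = 0.62932120; N(d2) = 0.42894498
C = 55.8900 * 0.97824024 * 0.62932120 - 56.5400 * 0.93053090 * 0.42894498 = 11.8397

Answer: Price = 11.8397


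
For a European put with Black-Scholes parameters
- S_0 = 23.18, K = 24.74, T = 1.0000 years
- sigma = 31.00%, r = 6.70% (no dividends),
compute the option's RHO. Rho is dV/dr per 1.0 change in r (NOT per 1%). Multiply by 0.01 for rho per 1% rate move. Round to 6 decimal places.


Answer: Rho = -12.938346

Derivation:
d1 = 0.1610273256; d2 = -0.1489726744
phi(d1) = 0.3938034181; exp(-qT) = 1.0000000000; exp(-rT) = 0.9351952013
N(-d2) = 0.5592124025
Rho = -K*T*exp(-rT)*N(-d2) = -24.7400 * 1.0000 * 0.9351952013 * 0.5592124025 = -12.938346


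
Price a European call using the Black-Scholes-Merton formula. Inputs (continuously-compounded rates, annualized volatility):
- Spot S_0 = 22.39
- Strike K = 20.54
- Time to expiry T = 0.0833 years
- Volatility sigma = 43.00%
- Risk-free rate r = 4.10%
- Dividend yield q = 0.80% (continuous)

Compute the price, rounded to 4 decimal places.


Answer: Price = 2.2734

Derivation:
d1 = (ln(S/K) + (r - q + 0.5*sigma^2) * T) / (sigma * sqrt(T)) = 0.77909704
d2 = d1 - sigma * sqrt(T) = 0.65499156
exp(-rT) = 0.99659053; exp(-qT) = 0.99933382
C = S_0 * exp(-qT) * N(d1) - K * exp(-rT) * N(d2)
N(d1) = 0.78203872; N(d2) = 0.74376340
C = 22.3900 * 0.99933382 * 0.78203872 - 20.5400 * 0.99659053 * 0.74376340 = 2.2734


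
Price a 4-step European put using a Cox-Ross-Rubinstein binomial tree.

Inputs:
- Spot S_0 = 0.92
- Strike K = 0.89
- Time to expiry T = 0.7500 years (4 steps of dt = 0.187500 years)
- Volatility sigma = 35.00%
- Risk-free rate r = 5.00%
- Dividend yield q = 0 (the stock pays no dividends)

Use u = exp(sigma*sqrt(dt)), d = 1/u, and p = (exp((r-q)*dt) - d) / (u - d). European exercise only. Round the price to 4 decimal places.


Answer: Price = V(0,0) = 0.0768

Derivation:
dt = T/N = 0.187500
u = exp(sigma*sqrt(dt)) = 1.163642; d = 1/u = 0.859371
p = (exp((r-q)*dt) - d) / (u - d) = 0.493140
Discount per step: exp(-r*dt) = 0.990669
Stock lattice S(k, i) with i counting down-moves:
  k=0: S(0,0) = 0.9200
  k=1: S(1,0) = 1.0706; S(1,1) = 0.7906
  k=2: S(2,0) = 1.2457; S(2,1) = 0.9200; S(2,2) = 0.6794
  k=3: S(3,0) = 1.4496; S(3,1) = 1.0706; S(3,2) = 0.7906; S(3,3) = 0.5839
  k=4: S(4,0) = 1.6868; S(4,1) = 1.2457; S(4,2) = 0.9200; S(4,3) = 0.6794; S(4,4) = 0.5018
Terminal payoffs V(N, i) = max(K - S_T, 0):
  V(4,0) = 0.000000; V(4,1) = 0.000000; V(4,2) = 0.000000; V(4,3) = 0.210563; V(4,4) = 0.388223
Backward induction: V(k, i) = exp(-r*dt) * [p * V(k+1, i) + (1-p) * V(k+1, i+1)].
  V(3,0) = exp(-r*dt) * [p*0.000000 + (1-p)*0.000000] = 0.000000
  V(3,1) = exp(-r*dt) * [p*0.000000 + (1-p)*0.000000] = 0.000000
  V(3,2) = exp(-r*dt) * [p*0.000000 + (1-p)*0.210563] = 0.105730
  V(3,3) = exp(-r*dt) * [p*0.210563 + (1-p)*0.388223] = 0.297807
  V(2,0) = exp(-r*dt) * [p*0.000000 + (1-p)*0.000000] = 0.000000
  V(2,1) = exp(-r*dt) * [p*0.000000 + (1-p)*0.105730] = 0.053090
  V(2,2) = exp(-r*dt) * [p*0.105730 + (1-p)*0.297807] = 0.201191
  V(1,0) = exp(-r*dt) * [p*0.000000 + (1-p)*0.053090] = 0.026658
  V(1,1) = exp(-r*dt) * [p*0.053090 + (1-p)*0.201191] = 0.126961
  V(0,0) = exp(-r*dt) * [p*0.026658 + (1-p)*0.126961] = 0.076774


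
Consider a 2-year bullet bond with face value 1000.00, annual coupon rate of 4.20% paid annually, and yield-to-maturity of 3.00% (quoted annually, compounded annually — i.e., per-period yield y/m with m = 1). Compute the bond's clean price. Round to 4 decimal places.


Answer: Price = 1022.9616

Derivation:
Coupon per period c = face * coupon_rate / m = 42.000000
Periods per year m = 1; per-period yield y/m = 0.030000
Number of cashflows N = 2
Cashflows (t years, CF_t, discount factor 1/(1+y/m)^(m*t), PV):
  t = 1.0000: CF_t = 42.000000, DF = 0.970874, PV = 40.776699
  t = 2.0000: CF_t = 1042.000000, DF = 0.942596, PV = 982.184937
Price P = sum_t PV_t = 1022.961636


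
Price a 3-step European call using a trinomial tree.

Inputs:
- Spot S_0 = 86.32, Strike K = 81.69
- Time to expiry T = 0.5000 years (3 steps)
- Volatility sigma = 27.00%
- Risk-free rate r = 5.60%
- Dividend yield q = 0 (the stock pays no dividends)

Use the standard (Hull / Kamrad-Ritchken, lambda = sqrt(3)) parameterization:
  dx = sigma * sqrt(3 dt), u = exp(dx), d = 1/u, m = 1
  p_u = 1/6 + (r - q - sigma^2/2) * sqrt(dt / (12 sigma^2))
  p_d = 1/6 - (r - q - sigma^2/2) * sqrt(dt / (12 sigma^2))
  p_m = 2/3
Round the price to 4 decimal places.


Answer: Price = V(0,0) = 10.3775

Derivation:
dt = T/N = 0.166667; dx = sigma*sqrt(3*dt) = 0.190919
u = exp(dx) = 1.210361; d = 1/u = 0.826200
p_u = 0.175200, p_m = 0.666667, p_d = 0.158133
Discount per step: exp(-r*dt) = 0.990710
Stock lattice S(k, j) with j the centered position index:
  k=0: S(0,+0) = 86.3200
  k=1: S(1,-1) = 71.3176; S(1,+0) = 86.3200; S(1,+1) = 104.4784
  k=2: S(2,-2) = 58.9225; S(2,-1) = 71.3176; S(2,+0) = 86.3200; S(2,+1) = 104.4784; S(2,+2) = 126.4566
  k=3: S(3,-3) = 48.6818; S(3,-2) = 58.9225; S(3,-1) = 71.3176; S(3,+0) = 86.3200; S(3,+1) = 104.4784; S(3,+2) = 126.4566; S(3,+3) = 153.0581
Terminal payoffs V(N, j) = max(S_T - K, 0):
  V(3,-3) = 0.000000; V(3,-2) = 0.000000; V(3,-1) = 0.000000; V(3,+0) = 4.630000; V(3,+1) = 22.788379; V(3,+2) = 44.766577; V(3,+3) = 71.368135
Backward induction: V(k, j) = exp(-r*dt) * [p_u * V(k+1, j+1) + p_m * V(k+1, j) + p_d * V(k+1, j-1)]
  V(2,-2) = exp(-r*dt) * [p_u*0.000000 + p_m*0.000000 + p_d*0.000000] = 0.000000
  V(2,-1) = exp(-r*dt) * [p_u*4.630000 + p_m*0.000000 + p_d*0.000000] = 0.803640
  V(2,+0) = exp(-r*dt) * [p_u*22.788379 + p_m*4.630000 + p_d*0.000000] = 7.013425
  V(2,+1) = exp(-r*dt) * [p_u*44.766577 + p_m*22.788379 + p_d*4.630000] = 23.546715
  V(2,+2) = exp(-r*dt) * [p_u*71.368135 + p_m*44.766577 + p_d*22.788379] = 45.524795
  V(1,-1) = exp(-r*dt) * [p_u*7.013425 + p_m*0.803640 + p_d*0.000000] = 1.748120
  V(1,+0) = exp(-r*dt) * [p_u*23.546715 + p_m*7.013425 + p_d*0.803640] = 8.845141
  V(1,+1) = exp(-r*dt) * [p_u*45.524795 + p_m*23.546715 + p_d*7.013425] = 24.552578
  V(0,+0) = exp(-r*dt) * [p_u*24.552578 + p_m*8.845141 + p_d*1.748120] = 10.377498


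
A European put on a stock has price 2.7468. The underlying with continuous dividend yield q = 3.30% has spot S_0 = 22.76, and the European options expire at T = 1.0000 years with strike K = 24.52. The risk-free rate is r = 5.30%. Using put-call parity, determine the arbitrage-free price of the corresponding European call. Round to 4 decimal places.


Put-call parity: C - P = S_0 * exp(-qT) - K * exp(-rT).
S_0 * exp(-qT) = 22.7600 * 0.96753856 = 22.02117762
K * exp(-rT) = 24.5200 * 0.94838001 = 23.25427791
C = P + S*exp(-qT) - K*exp(-rT)
C = 2.7468 + 22.02117762 - 23.25427791 = 1.5137

Answer: Call price = 1.5137


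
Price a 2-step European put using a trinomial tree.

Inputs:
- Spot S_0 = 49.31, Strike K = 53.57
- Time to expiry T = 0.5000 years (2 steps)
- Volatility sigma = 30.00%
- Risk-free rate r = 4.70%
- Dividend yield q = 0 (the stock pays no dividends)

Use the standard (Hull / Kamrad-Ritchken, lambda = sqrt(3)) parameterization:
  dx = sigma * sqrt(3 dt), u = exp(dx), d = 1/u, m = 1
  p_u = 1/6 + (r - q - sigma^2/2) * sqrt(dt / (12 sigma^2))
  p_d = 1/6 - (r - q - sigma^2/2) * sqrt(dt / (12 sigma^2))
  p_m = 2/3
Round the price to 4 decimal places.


dt = T/N = 0.250000; dx = sigma*sqrt(3*dt) = 0.259808
u = exp(dx) = 1.296681; d = 1/u = 0.771200
p_u = 0.167629, p_m = 0.666667, p_d = 0.165704
Discount per step: exp(-r*dt) = 0.988319
Stock lattice S(k, j) with j the centered position index:
  k=0: S(0,+0) = 49.3100
  k=1: S(1,-1) = 38.0279; S(1,+0) = 49.3100; S(1,+1) = 63.9393
  k=2: S(2,-2) = 29.3271; S(2,-1) = 38.0279; S(2,+0) = 49.3100; S(2,+1) = 63.9393; S(2,+2) = 82.9089
Terminal payoffs V(N, j) = max(K - S_T, 0):
  V(2,-2) = 24.242910; V(2,-1) = 15.542131; V(2,+0) = 4.260000; V(2,+1) = 0.000000; V(2,+2) = 0.000000
Backward induction: V(k, j) = exp(-r*dt) * [p_u * V(k+1, j+1) + p_m * V(k+1, j) + p_d * V(k+1, j-1)]
  V(1,-1) = exp(-r*dt) * [p_u*4.260000 + p_m*15.542131 + p_d*24.242910] = 14.916376
  V(1,+0) = exp(-r*dt) * [p_u*0.000000 + p_m*4.260000 + p_d*15.542131] = 5.352141
  V(1,+1) = exp(-r*dt) * [p_u*0.000000 + p_m*0.000000 + p_d*4.260000] = 0.697655
  V(0,+0) = exp(-r*dt) * [p_u*0.697655 + p_m*5.352141 + p_d*14.916376] = 6.084832

Answer: Price = V(0,0) = 6.0848


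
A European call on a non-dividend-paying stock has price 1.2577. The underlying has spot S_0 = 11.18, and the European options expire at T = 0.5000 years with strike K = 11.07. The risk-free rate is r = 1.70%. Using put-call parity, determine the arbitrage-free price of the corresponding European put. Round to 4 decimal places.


Put-call parity: C - P = S_0 * exp(-qT) - K * exp(-rT).
S_0 * exp(-qT) = 11.1800 * 1.00000000 = 11.18000000
K * exp(-rT) = 11.0700 * 0.99153602 = 10.97630377
P = C - S*exp(-qT) + K*exp(-rT)
P = 1.2577 - 11.18000000 + 10.97630377 = 1.0540

Answer: Put price = 1.0540


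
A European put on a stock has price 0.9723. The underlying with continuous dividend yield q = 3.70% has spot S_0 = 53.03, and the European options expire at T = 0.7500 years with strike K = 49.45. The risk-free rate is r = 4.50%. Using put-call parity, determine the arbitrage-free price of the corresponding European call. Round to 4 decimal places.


Put-call parity: C - P = S_0 * exp(-qT) - K * exp(-rT).
S_0 * exp(-qT) = 53.0300 * 0.97263149 = 51.57864814
K * exp(-rT) = 49.4500 * 0.96681318 = 47.80891164
C = P + S*exp(-qT) - K*exp(-rT)
C = 0.9723 + 51.57864814 - 47.80891164 = 4.7420

Answer: Call price = 4.7420


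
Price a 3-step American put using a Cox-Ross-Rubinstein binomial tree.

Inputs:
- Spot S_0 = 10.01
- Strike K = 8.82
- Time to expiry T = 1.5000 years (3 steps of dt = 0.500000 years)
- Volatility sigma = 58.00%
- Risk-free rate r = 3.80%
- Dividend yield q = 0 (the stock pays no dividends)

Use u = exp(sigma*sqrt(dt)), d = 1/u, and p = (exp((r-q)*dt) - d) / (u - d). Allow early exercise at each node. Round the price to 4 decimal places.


dt = T/N = 0.500000
u = exp(sigma*sqrt(dt)) = 1.507002; d = 1/u = 0.663569
p = (exp((r-q)*dt) - d) / (u - d) = 0.421625
Discount per step: exp(-r*dt) = 0.981179
Stock lattice S(k, i) with i counting down-moves:
  k=0: S(0,0) = 10.0100
  k=1: S(1,0) = 15.0851; S(1,1) = 6.6423
  k=2: S(2,0) = 22.7332; S(2,1) = 10.0100; S(2,2) = 4.4076
  k=3: S(3,0) = 34.2590; S(3,1) = 15.0851; S(3,2) = 6.6423; S(3,3) = 2.9248
Terminal payoffs V(N, i) = max(K - S_T, 0):
  V(3,0) = 0.000000; V(3,1) = 0.000000; V(3,2) = 2.177671; V(3,3) = 5.895221
Backward induction: V(k, i) = exp(-r*dt) * [p * V(k+1, i) + (1-p) * V(k+1, i+1)]; then take max(V_cont, immediate exercise) for American.
  V(2,0) = exp(-r*dt) * [p*0.000000 + (1-p)*0.000000] = 0.000000; exercise = 0.000000; V(2,0) = max -> 0.000000
  V(2,1) = exp(-r*dt) * [p*0.000000 + (1-p)*2.177671] = 1.235805; exercise = 0.000000; V(2,1) = max -> 1.235805
  V(2,2) = exp(-r*dt) * [p*2.177671 + (1-p)*5.895221] = 4.246356; exercise = 4.412354; V(2,2) = max -> 4.412354
  V(1,0) = exp(-r*dt) * [p*0.000000 + (1-p)*1.235805] = 0.701306; exercise = 0.000000; V(1,0) = max -> 0.701306
  V(1,1) = exp(-r*dt) * [p*1.235805 + (1-p)*4.412354] = 3.015204; exercise = 2.177671; V(1,1) = max -> 3.015204
  V(0,0) = exp(-r*dt) * [p*0.701306 + (1-p)*3.015204] = 2.001220; exercise = 0.000000; V(0,0) = max -> 2.001220

Answer: Price = V(0,0) = 2.0012


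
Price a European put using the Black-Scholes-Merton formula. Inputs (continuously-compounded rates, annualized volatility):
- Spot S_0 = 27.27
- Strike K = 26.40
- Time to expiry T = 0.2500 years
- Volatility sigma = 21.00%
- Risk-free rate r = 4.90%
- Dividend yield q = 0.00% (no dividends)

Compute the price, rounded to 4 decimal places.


d1 = (ln(S/K) + (r - q + 0.5*sigma^2) * T) / (sigma * sqrt(T)) = 0.47795892
d2 = d1 - sigma * sqrt(T) = 0.37295892
exp(-rT) = 0.98782473; exp(-qT) = 1.00000000
P = K * exp(-rT) * N(-d2) - S_0 * exp(-qT) * N(-d1)
N(-d1) = 0.31633972; N(-d2) = 0.35458951
P = 26.4000 * 0.98782473 * 0.35458951 - 27.2700 * 1.00000000 * 0.31633972 = 0.6206

Answer: Price = 0.6206


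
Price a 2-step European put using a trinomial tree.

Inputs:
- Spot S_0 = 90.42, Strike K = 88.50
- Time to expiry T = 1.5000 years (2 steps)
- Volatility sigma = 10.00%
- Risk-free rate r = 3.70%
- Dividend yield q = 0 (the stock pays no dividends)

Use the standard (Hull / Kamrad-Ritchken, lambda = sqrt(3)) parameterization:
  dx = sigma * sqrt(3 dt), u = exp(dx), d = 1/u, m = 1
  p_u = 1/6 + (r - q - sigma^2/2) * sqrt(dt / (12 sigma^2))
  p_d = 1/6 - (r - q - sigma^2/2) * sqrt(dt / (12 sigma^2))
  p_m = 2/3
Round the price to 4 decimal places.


Answer: Price = V(0,0) = 1.3198

Derivation:
dt = T/N = 0.750000; dx = sigma*sqrt(3*dt) = 0.150000
u = exp(dx) = 1.161834; d = 1/u = 0.860708
p_u = 0.246667, p_m = 0.666667, p_d = 0.086667
Discount per step: exp(-r*dt) = 0.972631
Stock lattice S(k, j) with j the centered position index:
  k=0: S(0,+0) = 90.4200
  k=1: S(1,-1) = 77.8252; S(1,+0) = 90.4200; S(1,+1) = 105.0531
  k=2: S(2,-2) = 66.9848; S(2,-1) = 77.8252; S(2,+0) = 90.4200; S(2,+1) = 105.0531; S(2,+2) = 122.0542
Terminal payoffs V(N, j) = max(K - S_T, 0):
  V(2,-2) = 21.515216; V(2,-1) = 10.674785; V(2,+0) = 0.000000; V(2,+1) = 0.000000; V(2,+2) = 0.000000
Backward induction: V(k, j) = exp(-r*dt) * [p_u * V(k+1, j+1) + p_m * V(k+1, j) + p_d * V(k+1, j-1)]
  V(1,-1) = exp(-r*dt) * [p_u*0.000000 + p_m*10.674785 + p_d*21.515216] = 8.735374
  V(1,+0) = exp(-r*dt) * [p_u*0.000000 + p_m*0.000000 + p_d*10.674785] = 0.899828
  V(1,+1) = exp(-r*dt) * [p_u*0.000000 + p_m*0.000000 + p_d*0.000000] = 0.000000
  V(0,+0) = exp(-r*dt) * [p_u*0.000000 + p_m*0.899828 + p_d*8.735374] = 1.319813


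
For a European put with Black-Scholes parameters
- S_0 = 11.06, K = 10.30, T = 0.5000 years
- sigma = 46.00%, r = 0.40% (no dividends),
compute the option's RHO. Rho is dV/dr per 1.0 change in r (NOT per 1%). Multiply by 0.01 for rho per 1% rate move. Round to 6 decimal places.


d1 = 0.3876516194; d2 = 0.0623825001
phi(d1) = 0.3700654407; exp(-qT) = 1.0000000000; exp(-rT) = 0.9980019987
N(-d2) = 0.4751291154
Rho = -K*T*exp(-rT)*N(-d2) = -10.3000 * 0.5000 * 0.9980019987 * 0.4751291154 = -2.442026

Answer: Rho = -2.442026


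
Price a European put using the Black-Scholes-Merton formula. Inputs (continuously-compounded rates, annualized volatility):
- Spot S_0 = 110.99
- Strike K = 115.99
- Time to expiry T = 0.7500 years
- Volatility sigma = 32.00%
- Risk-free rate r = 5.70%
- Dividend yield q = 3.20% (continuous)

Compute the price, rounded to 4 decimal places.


Answer: Price = 13.5338

Derivation:
d1 = (ln(S/K) + (r - q + 0.5*sigma^2) * T) / (sigma * sqrt(T)) = 0.04722049
d2 = d1 - sigma * sqrt(T) = -0.22990764
exp(-rT) = 0.95815090; exp(-qT) = 0.97628571
P = K * exp(-rT) * N(-d2) - S_0 * exp(-qT) * N(-d1)
N(-d1) = 0.48116875; N(-d2) = 0.59091823
P = 115.9900 * 0.95815090 * 0.59091823 - 110.9900 * 0.97628571 * 0.48116875 = 13.5338


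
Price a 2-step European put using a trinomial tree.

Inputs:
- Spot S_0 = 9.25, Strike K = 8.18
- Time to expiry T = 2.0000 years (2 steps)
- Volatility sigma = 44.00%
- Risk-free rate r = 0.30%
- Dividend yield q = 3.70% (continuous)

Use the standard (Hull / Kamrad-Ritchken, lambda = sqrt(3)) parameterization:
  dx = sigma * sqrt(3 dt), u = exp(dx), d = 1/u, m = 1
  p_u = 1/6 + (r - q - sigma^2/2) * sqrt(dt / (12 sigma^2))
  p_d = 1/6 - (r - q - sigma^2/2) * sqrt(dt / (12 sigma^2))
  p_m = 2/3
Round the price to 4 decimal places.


dt = T/N = 1.000000; dx = sigma*sqrt(3*dt) = 0.762102
u = exp(dx) = 2.142776; d = 1/u = 0.466684
p_u = 0.080851, p_m = 0.666667, p_d = 0.252482
Discount per step: exp(-r*dt) = 0.997004
Stock lattice S(k, j) with j the centered position index:
  k=0: S(0,+0) = 9.2500
  k=1: S(1,-1) = 4.3168; S(1,+0) = 9.2500; S(1,+1) = 19.8207
  k=2: S(2,-2) = 2.0146; S(2,-1) = 4.3168; S(2,+0) = 9.2500; S(2,+1) = 19.8207; S(2,+2) = 42.4713
Terminal payoffs V(N, j) = max(K - S_T, 0):
  V(2,-2) = 6.165404; V(2,-1) = 3.863171; V(2,+0) = 0.000000; V(2,+1) = 0.000000; V(2,+2) = 0.000000
Backward induction: V(k, j) = exp(-r*dt) * [p_u * V(k+1, j+1) + p_m * V(k+1, j) + p_d * V(k+1, j-1)]
  V(1,-1) = exp(-r*dt) * [p_u*0.000000 + p_m*3.863171 + p_d*6.165404] = 4.119722
  V(1,+0) = exp(-r*dt) * [p_u*0.000000 + p_m*0.000000 + p_d*3.863171] = 0.972459
  V(1,+1) = exp(-r*dt) * [p_u*0.000000 + p_m*0.000000 + p_d*0.000000] = 0.000000
  V(0,+0) = exp(-r*dt) * [p_u*0.000000 + p_m*0.972459 + p_d*4.119722] = 1.683404

Answer: Price = V(0,0) = 1.6834


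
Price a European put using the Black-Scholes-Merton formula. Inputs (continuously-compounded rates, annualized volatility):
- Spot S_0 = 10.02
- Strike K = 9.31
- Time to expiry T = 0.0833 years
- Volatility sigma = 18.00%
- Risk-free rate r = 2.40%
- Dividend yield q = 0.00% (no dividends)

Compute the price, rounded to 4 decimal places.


Answer: Price = 0.0163

Derivation:
d1 = (ln(S/K) + (r - q + 0.5*sigma^2) * T) / (sigma * sqrt(T)) = 1.47913362
d2 = d1 - sigma * sqrt(T) = 1.42718249
exp(-rT) = 0.99800280; exp(-qT) = 1.00000000
P = K * exp(-rT) * N(-d2) - S_0 * exp(-qT) * N(-d1)
N(-d1) = 0.06955230; N(-d2) = 0.07676365
P = 9.3100 * 0.99800280 * 0.07676365 - 10.0200 * 1.00000000 * 0.06955230 = 0.0163


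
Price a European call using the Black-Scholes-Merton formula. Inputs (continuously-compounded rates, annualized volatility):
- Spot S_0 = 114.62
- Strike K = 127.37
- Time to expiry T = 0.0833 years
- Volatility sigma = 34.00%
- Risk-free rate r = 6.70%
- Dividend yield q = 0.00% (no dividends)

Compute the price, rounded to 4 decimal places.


Answer: Price = 0.9511

Derivation:
d1 = (ln(S/K) + (r - q + 0.5*sigma^2) * T) / (sigma * sqrt(T)) = -0.96890014
d2 = d1 - sigma * sqrt(T) = -1.06703006
exp(-rT) = 0.99443445; exp(-qT) = 1.00000000
C = S_0 * exp(-qT) * N(d1) - K * exp(-rT) * N(d2)
N(d1) = 0.16629751; N(d2) = 0.14297913
C = 114.6200 * 1.00000000 * 0.16629751 - 127.3700 * 0.99443445 * 0.14297913 = 0.9511


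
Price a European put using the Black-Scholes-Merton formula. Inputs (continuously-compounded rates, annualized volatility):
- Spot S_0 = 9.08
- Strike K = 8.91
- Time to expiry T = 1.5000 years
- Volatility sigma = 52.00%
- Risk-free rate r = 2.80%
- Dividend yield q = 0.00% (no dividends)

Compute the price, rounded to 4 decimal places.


Answer: Price = 1.9431

Derivation:
d1 = (ln(S/K) + (r - q + 0.5*sigma^2) * T) / (sigma * sqrt(T)) = 0.41405790
d2 = d1 - sigma * sqrt(T) = -0.22280943
exp(-rT) = 0.95886978; exp(-qT) = 1.00000000
P = K * exp(-rT) * N(-d2) - S_0 * exp(-qT) * N(-d1)
N(-d1) = 0.33941585; N(-d2) = 0.58815809
P = 8.9100 * 0.95886978 * 0.58815809 - 9.0800 * 1.00000000 * 0.33941585 = 1.9431


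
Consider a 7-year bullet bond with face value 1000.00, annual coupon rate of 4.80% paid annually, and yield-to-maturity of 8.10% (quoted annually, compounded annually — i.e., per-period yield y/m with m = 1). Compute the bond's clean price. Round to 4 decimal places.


Answer: Price = 828.7758

Derivation:
Coupon per period c = face * coupon_rate / m = 48.000000
Periods per year m = 1; per-period yield y/m = 0.081000
Number of cashflows N = 7
Cashflows (t years, CF_t, discount factor 1/(1+y/m)^(m*t), PV):
  t = 1.0000: CF_t = 48.000000, DF = 0.925069, PV = 44.403330
  t = 2.0000: CF_t = 48.000000, DF = 0.855753, PV = 41.076161
  t = 3.0000: CF_t = 48.000000, DF = 0.791631, PV = 37.998299
  t = 4.0000: CF_t = 48.000000, DF = 0.732314, PV = 35.151063
  t = 5.0000: CF_t = 48.000000, DF = 0.677441, PV = 32.517172
  t = 6.0000: CF_t = 48.000000, DF = 0.626680, PV = 30.080640
  t = 7.0000: CF_t = 1048.000000, DF = 0.579722, PV = 607.549160
Price P = sum_t PV_t = 828.775826


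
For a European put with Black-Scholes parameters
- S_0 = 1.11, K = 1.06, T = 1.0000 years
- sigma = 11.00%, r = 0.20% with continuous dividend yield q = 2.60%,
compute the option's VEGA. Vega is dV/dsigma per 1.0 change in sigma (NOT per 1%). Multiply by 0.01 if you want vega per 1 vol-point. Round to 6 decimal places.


d1 = 0.2558282473; d2 = 0.1458282473
phi(d1) = 0.3860985701; exp(-qT) = 0.9743350896; exp(-rT) = 0.9980019987
Vega = S * exp(-qT) * phi(d1) * sqrt(T) = 1.1100 * 0.9743350896 * 0.3860985701 * 1.0000000000 = 0.417570

Answer: Vega = 0.417570


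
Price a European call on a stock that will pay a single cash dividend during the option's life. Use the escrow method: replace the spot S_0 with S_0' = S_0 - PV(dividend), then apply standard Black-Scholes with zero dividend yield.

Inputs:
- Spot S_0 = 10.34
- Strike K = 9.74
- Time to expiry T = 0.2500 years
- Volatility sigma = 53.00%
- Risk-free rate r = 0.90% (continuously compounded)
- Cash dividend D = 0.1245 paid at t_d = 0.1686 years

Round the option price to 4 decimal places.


PV(D) = D * exp(-r * t_d) = 0.1245 * 0.99848375 = 0.12431123
S_0' = S_0 - PV(D) = 10.3400 - 0.12431123 = 10.21568877
d1 = (ln(S_0'/K) + (r + sigma^2/2)*T) / (sigma*sqrt(T)) = 0.32092844
d2 = d1 - sigma*sqrt(T) = 0.05592844
exp(-rT) = 0.99775253
N(d1) = 0.62586769; N(d2) = 0.52230059
C = S_0' * N(d1) - K * exp(-rT) * N(d2) = 10.21568877 * 0.62586769 - 9.7400 * 0.99775253 * 0.52230059 = 1.3179

Answer: Price = 1.3179


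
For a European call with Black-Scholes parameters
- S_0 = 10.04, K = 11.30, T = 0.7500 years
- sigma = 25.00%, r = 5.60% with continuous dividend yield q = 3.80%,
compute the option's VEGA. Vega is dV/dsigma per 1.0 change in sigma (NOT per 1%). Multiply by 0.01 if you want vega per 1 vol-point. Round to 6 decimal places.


d1 = -0.3754537042; d2 = -0.5919600552
phi(d1) = 0.3717917939; exp(-qT) = 0.9719022941; exp(-rT) = 0.9588697806
Vega = S * exp(-qT) * phi(d1) * sqrt(T) = 10.0400 * 0.9719022941 * 0.3717917939 * 0.8660254038 = 3.141859

Answer: Vega = 3.141859


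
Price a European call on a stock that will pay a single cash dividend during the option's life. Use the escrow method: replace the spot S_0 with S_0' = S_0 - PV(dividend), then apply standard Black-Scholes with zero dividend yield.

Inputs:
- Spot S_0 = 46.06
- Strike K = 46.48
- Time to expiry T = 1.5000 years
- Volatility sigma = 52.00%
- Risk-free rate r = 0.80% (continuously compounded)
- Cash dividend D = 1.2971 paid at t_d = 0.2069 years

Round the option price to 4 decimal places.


PV(D) = D * exp(-r * t_d) = 1.2971 * 0.99834617 = 1.29495482
S_0' = S_0 - PV(D) = 46.0600 - 1.29495482 = 44.76504518
d1 = (ln(S_0'/K) + (r + sigma^2/2)*T) / (sigma*sqrt(T)) = 0.27824552
d2 = d1 - sigma*sqrt(T) = -0.35862182
exp(-rT) = 0.98807171
N(d1) = 0.60958805; N(d2) = 0.35993901
C = S_0' * N(d1) - K * exp(-rT) * N(d2) = 44.76504518 * 0.60958805 - 46.4800 * 0.98807171 * 0.35993901 = 10.7578

Answer: Price = 10.7578


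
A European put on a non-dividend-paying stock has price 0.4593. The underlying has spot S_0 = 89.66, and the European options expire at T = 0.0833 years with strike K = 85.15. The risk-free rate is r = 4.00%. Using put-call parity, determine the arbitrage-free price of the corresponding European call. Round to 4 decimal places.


Put-call parity: C - P = S_0 * exp(-qT) - K * exp(-rT).
S_0 * exp(-qT) = 89.6600 * 1.00000000 = 89.66000000
K * exp(-rT) = 85.1500 * 0.99667354 = 84.86675235
C = P + S*exp(-qT) - K*exp(-rT)
C = 0.4593 + 89.66000000 - 84.86675235 = 5.2525

Answer: Call price = 5.2525


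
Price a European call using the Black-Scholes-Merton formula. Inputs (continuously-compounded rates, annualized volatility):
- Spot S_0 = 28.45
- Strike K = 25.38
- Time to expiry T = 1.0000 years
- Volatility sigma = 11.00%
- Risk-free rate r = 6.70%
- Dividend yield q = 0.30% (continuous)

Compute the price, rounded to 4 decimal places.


Answer: Price = 4.6927

Derivation:
d1 = (ln(S/K) + (r - q + 0.5*sigma^2) * T) / (sigma * sqrt(T)) = 1.67487908
d2 = d1 - sigma * sqrt(T) = 1.56487908
exp(-rT) = 0.93519520; exp(-qT) = 0.99700450
C = S_0 * exp(-qT) * N(d1) - K * exp(-rT) * N(d2)
N(d1) = 0.95302102; N(d2) = 0.94119437
C = 28.4500 * 0.99700450 * 0.95302102 - 25.3800 * 0.93519520 * 0.94119437 = 4.6927


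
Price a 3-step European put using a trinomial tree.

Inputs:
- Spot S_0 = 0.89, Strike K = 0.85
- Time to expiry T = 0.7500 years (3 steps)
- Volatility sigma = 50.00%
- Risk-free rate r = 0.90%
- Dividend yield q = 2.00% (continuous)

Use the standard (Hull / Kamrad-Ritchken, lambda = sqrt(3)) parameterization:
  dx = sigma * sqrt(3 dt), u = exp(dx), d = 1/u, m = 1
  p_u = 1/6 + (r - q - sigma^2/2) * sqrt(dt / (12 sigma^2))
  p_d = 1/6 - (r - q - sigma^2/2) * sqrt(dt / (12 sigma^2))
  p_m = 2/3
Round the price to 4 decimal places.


Answer: Price = V(0,0) = 0.1241

Derivation:
dt = T/N = 0.250000; dx = sigma*sqrt(3*dt) = 0.433013
u = exp(dx) = 1.541896; d = 1/u = 0.648552
p_u = 0.127407, p_m = 0.666667, p_d = 0.205926
Discount per step: exp(-r*dt) = 0.997753
Stock lattice S(k, j) with j the centered position index:
  k=0: S(0,+0) = 0.8900
  k=1: S(1,-1) = 0.5772; S(1,+0) = 0.8900; S(1,+1) = 1.3723
  k=2: S(2,-2) = 0.3744; S(2,-1) = 0.5772; S(2,+0) = 0.8900; S(2,+1) = 1.3723; S(2,+2) = 2.1159
  k=3: S(3,-3) = 0.2428; S(3,-2) = 0.3744; S(3,-1) = 0.5772; S(3,+0) = 0.8900; S(3,+1) = 1.3723; S(3,+2) = 2.1159; S(3,+3) = 3.2625
Terminal payoffs V(N, j) = max(K - S_T, 0):
  V(3,-3) = 0.607213; V(3,-2) = 0.475648; V(3,-1) = 0.272788; V(3,+0) = 0.000000; V(3,+1) = 0.000000; V(3,+2) = 0.000000; V(3,+3) = 0.000000
Backward induction: V(k, j) = exp(-r*dt) * [p_u * V(k+1, j+1) + p_m * V(k+1, j) + p_d * V(k+1, j-1)]
  V(2,-2) = exp(-r*dt) * [p_u*0.272788 + p_m*0.475648 + p_d*0.607213] = 0.475823
  V(2,-1) = exp(-r*dt) * [p_u*0.000000 + p_m*0.272788 + p_d*0.475648] = 0.279179
  V(2,+0) = exp(-r*dt) * [p_u*0.000000 + p_m*0.000000 + p_d*0.272788] = 0.056048
  V(2,+1) = exp(-r*dt) * [p_u*0.000000 + p_m*0.000000 + p_d*0.000000] = 0.000000
  V(2,+2) = exp(-r*dt) * [p_u*0.000000 + p_m*0.000000 + p_d*0.000000] = 0.000000
  V(1,-1) = exp(-r*dt) * [p_u*0.056048 + p_m*0.279179 + p_d*0.475823] = 0.290590
  V(1,+0) = exp(-r*dt) * [p_u*0.000000 + p_m*0.056048 + p_d*0.279179] = 0.094643
  V(1,+1) = exp(-r*dt) * [p_u*0.000000 + p_m*0.000000 + p_d*0.056048] = 0.011516
  V(0,+0) = exp(-r*dt) * [p_u*0.011516 + p_m*0.094643 + p_d*0.290590] = 0.124123


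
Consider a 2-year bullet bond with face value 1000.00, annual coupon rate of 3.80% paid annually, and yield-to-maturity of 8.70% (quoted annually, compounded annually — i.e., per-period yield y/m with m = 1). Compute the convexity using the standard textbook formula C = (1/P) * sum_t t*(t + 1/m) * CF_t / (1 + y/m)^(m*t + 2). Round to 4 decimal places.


Coupon per period c = face * coupon_rate / m = 38.000000
Periods per year m = 1; per-period yield y/m = 0.087000
Number of cashflows N = 2
Cashflows (t years, CF_t, discount factor 1/(1+y/m)^(m*t), PV):
  t = 1.0000: CF_t = 38.000000, DF = 0.919963, PV = 34.958602
  t = 2.0000: CF_t = 1038.000000, DF = 0.846332, PV = 878.492919
Price P = sum_t PV_t = 913.451521
Convexity numerator sum_t t*(t + 1/m) * CF_t / (1+y/m)^(m*t + 2):
  t = 1.0000: term = 59.173187
  t = 2.0000: term = 4460.981555
Convexity = (1/P) * sum = 4520.154742 / 913.451521 = 4.948434

Answer: Convexity = 4.9484


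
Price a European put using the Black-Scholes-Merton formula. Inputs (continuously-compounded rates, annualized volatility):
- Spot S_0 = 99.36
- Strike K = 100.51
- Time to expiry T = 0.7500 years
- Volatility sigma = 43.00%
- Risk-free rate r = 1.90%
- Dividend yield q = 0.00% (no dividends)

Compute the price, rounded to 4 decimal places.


Answer: Price = 14.5206

Derivation:
d1 = (ln(S/K) + (r - q + 0.5*sigma^2) * T) / (sigma * sqrt(T)) = 0.19355975
d2 = d1 - sigma * sqrt(T) = -0.17883118
exp(-rT) = 0.98585105; exp(-qT) = 1.00000000
P = K * exp(-rT) * N(-d2) - S_0 * exp(-qT) * N(-d1)
N(-d1) = 0.42326031; N(-d2) = 0.57096487
P = 100.5100 * 0.98585105 * 0.57096487 - 99.3600 * 1.00000000 * 0.42326031 = 14.5206


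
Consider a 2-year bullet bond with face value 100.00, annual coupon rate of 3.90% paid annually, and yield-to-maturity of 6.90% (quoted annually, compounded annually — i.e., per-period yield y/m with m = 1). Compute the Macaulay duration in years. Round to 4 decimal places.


Answer: Macaulay duration = 1.9614 years

Derivation:
Coupon per period c = face * coupon_rate / m = 3.900000
Periods per year m = 1; per-period yield y/m = 0.069000
Number of cashflows N = 2
Cashflows (t years, CF_t, discount factor 1/(1+y/m)^(m*t), PV):
  t = 1.0000: CF_t = 3.900000, DF = 0.935454, PV = 3.648269
  t = 2.0000: CF_t = 103.900000, DF = 0.875074, PV = 90.920149
Price P = sum_t PV_t = 94.568418
Macaulay numerator sum_t t * PV_t:
  t * PV_t at t = 1.0000: 3.648269
  t * PV_t at t = 2.0000: 181.840297
Macaulay duration D = (sum_t t * PV_t) / P = 185.488567 / 94.568418 = 1.961422


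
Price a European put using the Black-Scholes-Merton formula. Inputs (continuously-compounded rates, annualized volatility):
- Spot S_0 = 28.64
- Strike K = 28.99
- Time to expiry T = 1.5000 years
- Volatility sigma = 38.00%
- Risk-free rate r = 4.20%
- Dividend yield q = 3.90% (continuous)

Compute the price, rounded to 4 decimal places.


Answer: Price = 5.0939

Derivation:
d1 = (ln(S/K) + (r - q + 0.5*sigma^2) * T) / (sigma * sqrt(T)) = 0.21627146
d2 = d1 - sigma * sqrt(T) = -0.24913159
exp(-rT) = 0.93894347; exp(-qT) = 0.94317824
P = K * exp(-rT) * N(-d2) - S_0 * exp(-qT) * N(-d1)
N(-d1) = 0.41438808; N(-d2) = 0.59837050
P = 28.9900 * 0.93894347 * 0.59837050 - 28.6400 * 0.94317824 * 0.41438808 = 5.0939


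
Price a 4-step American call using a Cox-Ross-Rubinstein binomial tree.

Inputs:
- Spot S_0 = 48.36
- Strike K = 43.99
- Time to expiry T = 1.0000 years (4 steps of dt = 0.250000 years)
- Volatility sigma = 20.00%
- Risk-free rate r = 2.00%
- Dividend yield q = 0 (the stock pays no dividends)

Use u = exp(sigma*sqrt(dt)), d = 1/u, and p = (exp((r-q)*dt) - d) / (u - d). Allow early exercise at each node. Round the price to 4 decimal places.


Answer: Price = V(0,0) = 7.0269

Derivation:
dt = T/N = 0.250000
u = exp(sigma*sqrt(dt)) = 1.105171; d = 1/u = 0.904837
p = (exp((r-q)*dt) - d) / (u - d) = 0.500042
Discount per step: exp(-r*dt) = 0.995012
Stock lattice S(k, i) with i counting down-moves:
  k=0: S(0,0) = 48.3600
  k=1: S(1,0) = 53.4461; S(1,1) = 43.7579
  k=2: S(2,0) = 59.0670; S(2,1) = 48.3600; S(2,2) = 39.5938
  k=3: S(3,0) = 65.2792; S(3,1) = 53.4461; S(3,2) = 43.7579; S(3,3) = 35.8260
  k=4: S(4,0) = 72.1446; S(4,1) = 59.0670; S(4,2) = 48.3600; S(4,3) = 39.5938; S(4,4) = 32.4167
Terminal payoffs V(N, i) = max(S_T - K, 0):
  V(4,0) = 28.154642; V(4,1) = 15.077037; V(4,2) = 4.370000; V(4,3) = 0.000000; V(4,4) = 0.000000
Backward induction: V(k, i) = exp(-r*dt) * [p * V(k+1, i) + (1-p) * V(k+1, i+1)]; then take max(V_cont, immediate exercise) for American.
  V(3,0) = exp(-r*dt) * [p*28.154642 + (1-p)*15.077037] = 21.508573; exercise = 21.289172; V(3,0) = max -> 21.508573
  V(3,1) = exp(-r*dt) * [p*15.077037 + (1-p)*4.370000] = 9.675467; exercise = 9.456066; V(3,1) = max -> 9.675467
  V(3,2) = exp(-r*dt) * [p*4.370000 + (1-p)*0.000000] = 2.174284; exercise = 0.000000; V(3,2) = max -> 2.174284
  V(3,3) = exp(-r*dt) * [p*0.000000 + (1-p)*0.000000] = 0.000000; exercise = 0.000000; V(3,3) = max -> 0.000000
  V(2,0) = exp(-r*dt) * [p*21.508573 + (1-p)*9.675467] = 15.514745; exercise = 15.077037; V(2,0) = max -> 15.514745
  V(2,1) = exp(-r*dt) * [p*9.675467 + (1-p)*2.174284] = 5.895636; exercise = 4.370000; V(2,1) = max -> 5.895636
  V(2,2) = exp(-r*dt) * [p*2.174284 + (1-p)*0.000000] = 1.081810; exercise = 0.000000; V(2,2) = max -> 1.081810
  V(1,0) = exp(-r*dt) * [p*15.514745 + (1-p)*5.895636] = 10.652197; exercise = 9.456066; V(1,0) = max -> 10.652197
  V(1,1) = exp(-r*dt) * [p*5.895636 + (1-p)*1.081810] = 3.471522; exercise = 0.000000; V(1,1) = max -> 3.471522
  V(0,0) = exp(-r*dt) * [p*10.652197 + (1-p)*3.471522] = 7.026937; exercise = 4.370000; V(0,0) = max -> 7.026937


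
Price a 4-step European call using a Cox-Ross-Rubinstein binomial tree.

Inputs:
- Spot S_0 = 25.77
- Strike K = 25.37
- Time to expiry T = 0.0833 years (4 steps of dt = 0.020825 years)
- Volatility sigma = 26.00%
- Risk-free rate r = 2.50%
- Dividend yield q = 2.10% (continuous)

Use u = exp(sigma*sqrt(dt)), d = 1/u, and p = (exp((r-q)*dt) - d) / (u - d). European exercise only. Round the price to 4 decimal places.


dt = T/N = 0.020825
u = exp(sigma*sqrt(dt)) = 1.038233; d = 1/u = 0.963175
p = (exp((r-q)*dt) - d) / (u - d) = 0.491731
Discount per step: exp(-r*dt) = 0.999480
Stock lattice S(k, i) with i counting down-moves:
  k=0: S(0,0) = 25.7700
  k=1: S(1,0) = 26.7553; S(1,1) = 24.8210
  k=2: S(2,0) = 27.7782; S(2,1) = 25.7700; S(2,2) = 23.9070
  k=3: S(3,0) = 28.8402; S(3,1) = 26.7553; S(3,2) = 24.8210; S(3,3) = 23.0266
  k=4: S(4,0) = 29.9429; S(4,1) = 27.7782; S(4,2) = 25.7700; S(4,3) = 23.9070; S(4,4) = 22.1786
Terminal payoffs V(N, i) = max(S_T - K, 0):
  V(4,0) = 4.572895; V(4,1) = 2.408200; V(4,2) = 0.400000; V(4,3) = 0.000000; V(4,4) = 0.000000
Backward induction: V(k, i) = exp(-r*dt) * [p * V(k+1, i) + (1-p) * V(k+1, i+1)].
  V(3,0) = exp(-r*dt) * [p*4.572895 + (1-p)*2.408200] = 3.470840
  V(3,1) = exp(-r*dt) * [p*2.408200 + (1-p)*0.400000] = 1.386772
  V(3,2) = exp(-r*dt) * [p*0.400000 + (1-p)*0.000000] = 0.196590
  V(3,3) = exp(-r*dt) * [p*0.000000 + (1-p)*0.000000] = 0.000000
  V(2,0) = exp(-r*dt) * [p*3.470840 + (1-p)*1.386772] = 2.410317
  V(2,1) = exp(-r*dt) * [p*1.386772 + (1-p)*0.196590] = 0.781432
  V(2,2) = exp(-r*dt) * [p*0.196590 + (1-p)*0.000000] = 0.096619
  V(1,0) = exp(-r*dt) * [p*2.410317 + (1-p)*0.781432] = 1.581582
  V(1,1) = exp(-r*dt) * [p*0.781432 + (1-p)*0.096619] = 0.433137
  V(0,0) = exp(-r*dt) * [p*1.581582 + (1-p)*0.433137] = 0.997344

Answer: Price = V(0,0) = 0.9973


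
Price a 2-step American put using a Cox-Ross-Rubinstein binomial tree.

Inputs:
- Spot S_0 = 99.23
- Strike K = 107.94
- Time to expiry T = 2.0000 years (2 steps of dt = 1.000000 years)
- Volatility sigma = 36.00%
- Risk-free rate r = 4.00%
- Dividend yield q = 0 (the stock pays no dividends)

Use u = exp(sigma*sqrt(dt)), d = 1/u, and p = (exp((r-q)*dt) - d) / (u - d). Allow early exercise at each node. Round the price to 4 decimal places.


dt = T/N = 1.000000
u = exp(sigma*sqrt(dt)) = 1.433329; d = 1/u = 0.697676
p = (exp((r-q)*dt) - d) / (u - d) = 0.466435
Discount per step: exp(-r*dt) = 0.960789
Stock lattice S(k, i) with i counting down-moves:
  k=0: S(0,0) = 99.2300
  k=1: S(1,0) = 142.2293; S(1,1) = 69.2304
  k=2: S(2,0) = 203.8614; S(2,1) = 99.2300; S(2,2) = 48.3004
Terminal payoffs V(N, i) = max(K - S_T, 0):
  V(2,0) = 0.000000; V(2,1) = 8.710000; V(2,2) = 59.639574
Backward induction: V(k, i) = exp(-r*dt) * [p * V(k+1, i) + (1-p) * V(k+1, i+1)]; then take max(V_cont, immediate exercise) for American.
  V(1,0) = exp(-r*dt) * [p*0.000000 + (1-p)*8.710000] = 4.465125; exercise = 0.000000; V(1,0) = max -> 4.465125
  V(1,1) = exp(-r*dt) * [p*8.710000 + (1-p)*59.639574] = 34.477190; exercise = 38.709578; V(1,1) = max -> 38.709578
  V(0,0) = exp(-r*dt) * [p*4.465125 + (1-p)*38.709578] = 21.845241; exercise = 8.710000; V(0,0) = max -> 21.845241

Answer: Price = V(0,0) = 21.8452


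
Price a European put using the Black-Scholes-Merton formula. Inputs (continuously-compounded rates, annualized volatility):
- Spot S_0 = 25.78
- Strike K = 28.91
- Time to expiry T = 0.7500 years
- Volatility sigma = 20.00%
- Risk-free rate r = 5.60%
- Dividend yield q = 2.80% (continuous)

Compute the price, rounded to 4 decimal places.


Answer: Price = 3.3256

Derivation:
d1 = (ln(S/K) + (r - q + 0.5*sigma^2) * T) / (sigma * sqrt(T)) = -0.45373125
d2 = d1 - sigma * sqrt(T) = -0.62693633
exp(-rT) = 0.95886978; exp(-qT) = 0.97921896
P = K * exp(-rT) * N(-d2) - S_0 * exp(-qT) * N(-d1)
N(-d1) = 0.67498887; N(-d2) = 0.73464952
P = 28.9100 * 0.95886978 * 0.73464952 - 25.7800 * 0.97921896 * 0.67498887 = 3.3256


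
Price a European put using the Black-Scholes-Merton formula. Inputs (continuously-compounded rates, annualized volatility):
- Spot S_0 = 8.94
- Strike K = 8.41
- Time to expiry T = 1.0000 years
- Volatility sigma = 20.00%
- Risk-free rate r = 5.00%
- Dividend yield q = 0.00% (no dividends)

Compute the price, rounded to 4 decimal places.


Answer: Price = 0.3057

Derivation:
d1 = (ln(S/K) + (r - q + 0.5*sigma^2) * T) / (sigma * sqrt(T)) = 0.65557058
d2 = d1 - sigma * sqrt(T) = 0.45557058
exp(-rT) = 0.95122942; exp(-qT) = 1.00000000
P = K * exp(-rT) * N(-d2) - S_0 * exp(-qT) * N(-d1)
N(-d1) = 0.25605023; N(-d2) = 0.32434940
P = 8.4100 * 0.95122942 * 0.32434940 - 8.9400 * 1.00000000 * 0.25605023 = 0.3057


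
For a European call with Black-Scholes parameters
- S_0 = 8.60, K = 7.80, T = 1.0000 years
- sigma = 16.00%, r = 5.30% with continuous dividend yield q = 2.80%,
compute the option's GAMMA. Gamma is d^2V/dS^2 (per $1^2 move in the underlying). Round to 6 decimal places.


Answer: Gamma = 0.197031

Derivation:
d1 = 0.8464904348; d2 = 0.6864904348
phi(d1) = 0.2788136724; exp(-qT) = 0.9723883668; exp(-rT) = 0.9483800125
Gamma = exp(-qT) * phi(d1) / (S * sigma * sqrt(T)) = 0.9723883668 * 0.2788136724 / (8.6000 * 0.1600 * 1.0000000000) = 0.197031


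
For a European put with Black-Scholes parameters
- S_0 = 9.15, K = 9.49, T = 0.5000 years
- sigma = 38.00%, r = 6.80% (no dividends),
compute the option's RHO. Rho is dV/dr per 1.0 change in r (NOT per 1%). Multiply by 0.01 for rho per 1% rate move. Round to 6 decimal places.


Answer: Rho = -2.555031

Derivation:
d1 = 0.1251030685; d2 = -0.1435975084
phi(d1) = 0.3958325851; exp(-qT) = 1.0000000000; exp(-rT) = 0.9665715046
N(-d2) = 0.5570908459
Rho = -K*T*exp(-rT)*N(-d2) = -9.4900 * 0.5000 * 0.9665715046 * 0.5570908459 = -2.555031


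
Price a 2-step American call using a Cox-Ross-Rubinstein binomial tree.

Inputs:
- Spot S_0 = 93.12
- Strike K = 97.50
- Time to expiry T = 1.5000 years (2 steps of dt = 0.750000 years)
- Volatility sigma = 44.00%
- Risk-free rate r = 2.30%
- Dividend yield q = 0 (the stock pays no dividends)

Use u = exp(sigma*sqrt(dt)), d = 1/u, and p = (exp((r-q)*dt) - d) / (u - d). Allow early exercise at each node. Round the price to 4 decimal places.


dt = T/N = 0.750000
u = exp(sigma*sqrt(dt)) = 1.463823; d = 1/u = 0.683143
p = (exp((r-q)*dt) - d) / (u - d) = 0.428161
Discount per step: exp(-r*dt) = 0.982898
Stock lattice S(k, i) with i counting down-moves:
  k=0: S(0,0) = 93.1200
  k=1: S(1,0) = 136.3112; S(1,1) = 63.6143
  k=2: S(2,0) = 199.5353; S(2,1) = 93.1200; S(2,2) = 43.4576
Terminal payoffs V(N, i) = max(S_T - K, 0):
  V(2,0) = 102.035335; V(2,1) = 0.000000; V(2,2) = 0.000000
Backward induction: V(k, i) = exp(-r*dt) * [p * V(k+1, i) + (1-p) * V(k+1, i+1)]; then take max(V_cont, immediate exercise) for American.
  V(1,0) = exp(-r*dt) * [p*102.035335 + (1-p)*0.000000] = 42.940424; exercise = 38.811153; V(1,0) = max -> 42.940424
  V(1,1) = exp(-r*dt) * [p*0.000000 + (1-p)*0.000000] = 0.000000; exercise = 0.000000; V(1,1) = max -> 0.000000
  V(0,0) = exp(-r*dt) * [p*42.940424 + (1-p)*0.000000] = 18.070995; exercise = 0.000000; V(0,0) = max -> 18.070995

Answer: Price = V(0,0) = 18.0710


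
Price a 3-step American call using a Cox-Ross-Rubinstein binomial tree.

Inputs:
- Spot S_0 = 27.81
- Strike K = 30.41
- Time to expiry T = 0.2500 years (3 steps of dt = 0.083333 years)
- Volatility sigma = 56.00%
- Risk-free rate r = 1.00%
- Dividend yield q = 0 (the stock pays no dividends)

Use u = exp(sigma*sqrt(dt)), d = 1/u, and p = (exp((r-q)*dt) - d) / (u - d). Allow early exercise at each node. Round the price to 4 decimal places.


Answer: Price = V(0,0) = 2.2376

Derivation:
dt = T/N = 0.083333
u = exp(sigma*sqrt(dt)) = 1.175458; d = 1/u = 0.850732
p = (exp((r-q)*dt) - d) / (u - d) = 0.462241
Discount per step: exp(-r*dt) = 0.999167
Stock lattice S(k, i) with i counting down-moves:
  k=0: S(0,0) = 27.8100
  k=1: S(1,0) = 32.6895; S(1,1) = 23.6589
  k=2: S(2,0) = 38.4251; S(2,1) = 27.8100; S(2,2) = 20.1273
  k=3: S(3,0) = 45.1671; S(3,1) = 32.6895; S(3,2) = 23.6589; S(3,3) = 17.1230
Terminal payoffs V(N, i) = max(S_T - K, 0):
  V(3,0) = 14.757143; V(3,1) = 2.279494; V(3,2) = 0.000000; V(3,3) = 0.000000
Backward induction: V(k, i) = exp(-r*dt) * [p * V(k+1, i) + (1-p) * V(k+1, i+1)]; then take max(V_cont, immediate exercise) for American.
  V(2,0) = exp(-r*dt) * [p*14.757143 + (1-p)*2.279494] = 8.040467; exercise = 8.015136; V(2,0) = max -> 8.040467
  V(2,1) = exp(-r*dt) * [p*2.279494 + (1-p)*0.000000] = 1.052797; exercise = 0.000000; V(2,1) = max -> 1.052797
  V(2,2) = exp(-r*dt) * [p*0.000000 + (1-p)*0.000000] = 0.000000; exercise = 0.000000; V(2,2) = max -> 0.000000
  V(1,0) = exp(-r*dt) * [p*8.040467 + (1-p)*1.052797] = 4.279214; exercise = 2.279494; V(1,0) = max -> 4.279214
  V(1,1) = exp(-r*dt) * [p*1.052797 + (1-p)*0.000000] = 0.486240; exercise = 0.000000; V(1,1) = max -> 0.486240
  V(0,0) = exp(-r*dt) * [p*4.279214 + (1-p)*0.486240] = 2.237641; exercise = 0.000000; V(0,0) = max -> 2.237641
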